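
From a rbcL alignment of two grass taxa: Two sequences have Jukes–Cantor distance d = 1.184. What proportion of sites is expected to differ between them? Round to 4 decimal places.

0.5953

p = (3/4)(1 − e^(−4d/3)) = 0.75 × (1 − e^(-1.578667)) = 0.75 × (1 − 0.206250) = 0.595313.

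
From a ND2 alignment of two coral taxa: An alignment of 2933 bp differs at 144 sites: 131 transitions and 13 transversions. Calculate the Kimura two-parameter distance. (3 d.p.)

0.051

P = 131/2933 ≈ 0.044664 and Q = 13/2933 ≈ 0.004432.
Under the Kimura two-parameter model, d = −½ ln(1 − 2P − Q) − ¼ ln(1 − 2Q).
1 − 2P − Q = 0.90624, giving −½ ln(0.90624) = 0.049226.
1 − 2Q = 0.991136, giving −¼ ln(0.991136) = 0.002226.
d = 0.049226 + 0.002226 = 0.051452.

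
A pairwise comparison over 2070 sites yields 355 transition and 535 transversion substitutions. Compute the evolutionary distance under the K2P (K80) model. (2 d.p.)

0.64

P = 355/2070 ≈ 0.171498 and Q = 535/2070 ≈ 0.258454.
Under the Kimura two-parameter model, d = −½ ln(1 − 2P − Q) − ¼ ln(1 − 2Q).
1 − 2P − Q = 0.39855, giving −½ ln(0.39855) = 0.459961.
1 − 2Q = 0.483092, giving −¼ ln(0.483092) = 0.181887.
d = 0.459961 + 0.181887 = 0.641848.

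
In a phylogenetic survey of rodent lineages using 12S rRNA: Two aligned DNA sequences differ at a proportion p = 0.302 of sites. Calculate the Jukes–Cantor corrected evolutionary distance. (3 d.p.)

0.386

d = −(3/4) ln(1 − 4p/3) = −0.75 ln(1 − 0.402667) = −0.75 ln(0.597333)
  = −0.75 × (-0.515281) = 0.386461 substitutions/site.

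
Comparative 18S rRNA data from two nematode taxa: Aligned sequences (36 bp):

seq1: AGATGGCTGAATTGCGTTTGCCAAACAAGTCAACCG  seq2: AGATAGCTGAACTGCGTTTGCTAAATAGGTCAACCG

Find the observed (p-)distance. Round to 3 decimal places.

0.139

The sequences differ at 5 of 36 positions (sites 5, 12, 22, 26, 28).
p = 5/36 = 0.138888… ≈ 0.139 (to 3 d.p.).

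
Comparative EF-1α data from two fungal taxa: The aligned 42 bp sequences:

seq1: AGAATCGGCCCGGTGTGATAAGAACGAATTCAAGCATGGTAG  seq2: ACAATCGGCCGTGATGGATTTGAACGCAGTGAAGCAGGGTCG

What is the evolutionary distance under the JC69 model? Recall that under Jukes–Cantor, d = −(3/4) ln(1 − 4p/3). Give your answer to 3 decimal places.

The sequences differ at 13 of 42 sites, so p = 13/42 ≈ 0.309524.
d = −(3/4) ln(1 − 4p/3) = −0.75 ln(1 − 0.412699) = −0.75 ln(0.587301)
  = −0.75 × (-0.532218) = 0.399164 substitutions/site.

0.399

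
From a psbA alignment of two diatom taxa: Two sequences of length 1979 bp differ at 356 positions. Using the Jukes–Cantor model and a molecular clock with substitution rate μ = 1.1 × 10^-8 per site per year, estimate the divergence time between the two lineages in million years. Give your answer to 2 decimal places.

9.35

p = 356/1979 ≈ 0.179889.
d = −(3/4) ln(1 − 4p/3) = −0.75 ln(1 − 0.239852) = −0.75 ln(0.760148)
  = −0.75 × (-0.274242) = 0.205682 substitutions/site.
Under a molecular clock d = 2μt, so t = d/(2μ) = 0.205682 / (2 × 1.1 × 10^-8) = 9.35 million years.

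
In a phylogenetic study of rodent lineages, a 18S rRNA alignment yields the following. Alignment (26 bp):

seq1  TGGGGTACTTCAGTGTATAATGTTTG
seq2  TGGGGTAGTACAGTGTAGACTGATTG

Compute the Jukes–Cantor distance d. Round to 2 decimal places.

The sequences differ at 5 of 26 sites (8, 10, 18, 20, 23), so p = 5/26 ≈ 0.192308.
d = −(3/4) ln(1 − 4p/3) = −0.75 ln(1 − 0.256411) = −0.75 ln(0.743589)
  = −0.75 × (-0.296267) = 0.222200 substitutions/site.

0.22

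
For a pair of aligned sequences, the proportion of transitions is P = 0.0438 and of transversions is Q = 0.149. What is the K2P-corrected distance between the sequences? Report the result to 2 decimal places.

0.22

Under the Kimura two-parameter model, d = −½ ln(1 − 2P − Q) − ¼ ln(1 − 2Q).
1 − 2P − Q = 0.7634, giving −½ ln(0.7634) = 0.134987.
1 − 2Q = 0.702, giving −¼ ln(0.702) = 0.088455.
d = 0.134987 + 0.088455 = 0.223442.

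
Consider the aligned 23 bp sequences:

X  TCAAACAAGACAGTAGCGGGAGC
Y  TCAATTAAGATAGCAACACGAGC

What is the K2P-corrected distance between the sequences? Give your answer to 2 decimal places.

0.42

Of 23 sites, 5 differences are transitions and 2 are transversions, so P = 5/23 ≈ 0.217391 and Q = 2/23 ≈ 0.086957.
Under the Kimura two-parameter model, d = −½ ln(1 − 2P − Q) − ¼ ln(1 − 2Q).
1 − 2P − Q = 0.478261, giving −½ ln(0.478261) = 0.368799.
1 − 2Q = 0.826086, giving −¼ ln(0.826086) = 0.047764.
d = 0.368799 + 0.047764 = 0.416563.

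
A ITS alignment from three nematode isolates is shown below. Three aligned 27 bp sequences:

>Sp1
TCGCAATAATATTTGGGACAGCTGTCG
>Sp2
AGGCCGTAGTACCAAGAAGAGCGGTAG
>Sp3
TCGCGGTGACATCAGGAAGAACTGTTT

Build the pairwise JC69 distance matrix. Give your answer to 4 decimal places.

Sp1–Sp2: 13/27 sites differ → p ≈ 0.481481, d = −0.75 ln(1 − 0.641975) = 0.770364 ≈ 0.7704.
Sp1–Sp3: 11/27 sites differ → p ≈ 0.407407, d = −0.75 ln(1 − 0.543209) = 0.587647 ≈ 0.5876.
Sp2–Sp3: 12/27 sites differ → p ≈ 0.444444, d = −0.75 ln(1 − 0.592592) = 0.673455 ≈ 0.6735.

d(Sp1,Sp2) = 0.7704, d(Sp1,Sp3) = 0.5876, d(Sp2,Sp3) = 0.6735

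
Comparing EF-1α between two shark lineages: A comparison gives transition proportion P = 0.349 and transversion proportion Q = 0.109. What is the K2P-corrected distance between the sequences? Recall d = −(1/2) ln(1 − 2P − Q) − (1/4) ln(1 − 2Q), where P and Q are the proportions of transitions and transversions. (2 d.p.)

Under the Kimura two-parameter model, d = −½ ln(1 − 2P − Q) − ¼ ln(1 − 2Q).
1 − 2P − Q = 0.193, giving −½ ln(0.193) = 0.822533.
1 − 2Q = 0.782, giving −¼ ln(0.782) = 0.061475.
d = 0.822533 + 0.061475 = 0.884008.

0.88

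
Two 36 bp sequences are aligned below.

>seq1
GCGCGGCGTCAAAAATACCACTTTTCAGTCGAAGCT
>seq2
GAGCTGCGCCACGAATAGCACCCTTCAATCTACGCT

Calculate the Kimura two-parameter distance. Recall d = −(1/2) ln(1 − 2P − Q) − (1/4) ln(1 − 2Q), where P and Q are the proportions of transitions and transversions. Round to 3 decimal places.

0.395

Of 36 sites, 5 differences are transitions and 6 are transversions, so P = 5/36 ≈ 0.138889 and Q = 6/36 ≈ 0.166667.
Under the Kimura two-parameter model, d = −½ ln(1 − 2P − Q) − ¼ ln(1 − 2Q).
1 − 2P − Q = 0.555555, giving −½ ln(0.555555) = 0.293894.
1 − 2Q = 0.666666, giving −¼ ln(0.666666) = 0.101367.
d = 0.293894 + 0.101367 = 0.395261.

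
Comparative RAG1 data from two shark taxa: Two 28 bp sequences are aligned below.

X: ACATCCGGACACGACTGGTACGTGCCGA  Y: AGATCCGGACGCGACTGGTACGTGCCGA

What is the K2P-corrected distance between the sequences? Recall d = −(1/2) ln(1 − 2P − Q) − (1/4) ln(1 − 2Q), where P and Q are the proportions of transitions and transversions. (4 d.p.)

Of 28 sites, 1 differences are transitions and 1 are transversions, so P = 1/28 ≈ 0.035714 and Q = 1/28 ≈ 0.035714.
Under the Kimura two-parameter model, d = −½ ln(1 − 2P − Q) − ¼ ln(1 − 2Q).
1 − 2P − Q = 0.892858, giving −½ ln(0.892858) = 0.056664.
1 − 2Q = 0.928572, giving −¼ ln(0.928572) = 0.018527.
d = 0.056664 + 0.018527 = 0.075191.

0.0752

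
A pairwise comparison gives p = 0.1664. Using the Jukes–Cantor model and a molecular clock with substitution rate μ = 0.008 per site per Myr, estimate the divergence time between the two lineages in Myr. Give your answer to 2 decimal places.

11.76

d = −(3/4) ln(1 − 4p/3) = −0.75 ln(1 − 0.221867) = −0.75 ln(0.778133)
  = −0.75 × (-0.250858) = 0.188144 substitutions/site.
Under a molecular clock d = 2μt, so t = d/(2μ) = 0.188144 / (2 × 0.008) = 11.76 Myr.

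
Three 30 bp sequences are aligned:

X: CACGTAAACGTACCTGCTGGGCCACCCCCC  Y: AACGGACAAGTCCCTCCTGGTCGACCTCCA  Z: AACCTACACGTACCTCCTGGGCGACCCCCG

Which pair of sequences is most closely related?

X and Z

X–Y: 10/30 differ, p = 0.333, d = 0.441.
X–Z: 6/30 differ, p = 0.200, d = 0.233.
Y–Z: 7/30 differ, p = 0.233, d = 0.280.
The smallest distance is between X and Z.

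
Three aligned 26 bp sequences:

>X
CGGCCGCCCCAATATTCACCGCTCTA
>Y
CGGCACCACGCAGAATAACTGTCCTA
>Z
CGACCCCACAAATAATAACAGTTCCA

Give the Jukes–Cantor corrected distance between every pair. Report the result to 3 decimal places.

X–Y: 11/26 sites differ → p ≈ 0.423077, d = −0.75 ln(1 − 0.564103) = 0.622762 ≈ 0.623.
X–Z: 9/26 sites differ → p ≈ 0.346154, d = −0.75 ln(1 − 0.461539) = 0.464280 ≈ 0.464.
Y–Z: 8/26 sites differ → p ≈ 0.307692, d = −0.75 ln(1 − 0.410256) = 0.396050 ≈ 0.396.

d(X,Y) = 0.623, d(X,Z) = 0.464, d(Y,Z) = 0.396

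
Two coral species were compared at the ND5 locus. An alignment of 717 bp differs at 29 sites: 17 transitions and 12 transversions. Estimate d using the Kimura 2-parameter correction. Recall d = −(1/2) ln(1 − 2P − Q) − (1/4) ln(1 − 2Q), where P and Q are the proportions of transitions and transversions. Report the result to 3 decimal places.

P = 17/717 ≈ 0.02371 and Q = 12/717 ≈ 0.016736.
Under the Kimura two-parameter model, d = −½ ln(1 − 2P − Q) − ¼ ln(1 − 2Q).
1 − 2P − Q = 0.935844, giving −½ ln(0.935844) = 0.033153.
1 − 2Q = 0.966528, giving −¼ ln(0.966528) = 0.008511.
d = 0.033153 + 0.008511 = 0.041664.

0.042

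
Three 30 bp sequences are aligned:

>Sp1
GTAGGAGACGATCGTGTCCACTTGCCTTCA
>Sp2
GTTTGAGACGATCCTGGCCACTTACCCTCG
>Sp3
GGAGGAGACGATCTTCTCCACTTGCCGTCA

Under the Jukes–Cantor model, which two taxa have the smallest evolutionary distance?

Sp1–Sp2: 7/30 differ, p = 0.233, d = 0.280.
Sp1–Sp3: 4/30 differ, p = 0.133, d = 0.147.
Sp2–Sp3: 9/30 differ, p = 0.300, d = 0.383.
The smallest distance is between Sp1 and Sp3.

Sp1 and Sp3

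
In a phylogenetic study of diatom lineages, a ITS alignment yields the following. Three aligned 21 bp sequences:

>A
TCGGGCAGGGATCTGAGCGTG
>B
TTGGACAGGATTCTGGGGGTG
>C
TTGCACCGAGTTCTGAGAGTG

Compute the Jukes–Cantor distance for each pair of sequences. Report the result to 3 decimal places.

d(A,B) = 0.360, d(A,C) = 0.441, d(B,C) = 0.360

A–B: 6/21 sites differ → p ≈ 0.285714, d = −0.75 ln(1 − 0.380952) = 0.359679 ≈ 0.360.
A–C: 7/21 sites differ → p ≈ 0.333333, d = −0.75 ln(1 − 0.444444) = 0.440839 ≈ 0.441.
B–C: 6/21 sites differ → p ≈ 0.285714, d = −0.75 ln(1 − 0.380952) = 0.359679 ≈ 0.360.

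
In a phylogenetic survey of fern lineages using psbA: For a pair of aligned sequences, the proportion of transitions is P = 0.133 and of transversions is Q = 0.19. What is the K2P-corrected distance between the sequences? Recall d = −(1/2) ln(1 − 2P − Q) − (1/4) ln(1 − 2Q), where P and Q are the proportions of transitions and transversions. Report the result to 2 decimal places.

Under the Kimura two-parameter model, d = −½ ln(1 − 2P − Q) − ¼ ln(1 − 2Q).
1 − 2P − Q = 0.544, giving −½ ln(0.544) = 0.304403.
1 − 2Q = 0.62, giving −¼ ln(0.62) = 0.119509.
d = 0.304403 + 0.119509 = 0.423912.

0.42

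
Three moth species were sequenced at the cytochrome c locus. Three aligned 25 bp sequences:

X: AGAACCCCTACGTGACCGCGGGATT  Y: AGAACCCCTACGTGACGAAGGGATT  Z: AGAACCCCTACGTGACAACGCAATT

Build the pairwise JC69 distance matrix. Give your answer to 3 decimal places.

d(X,Y) = 0.131, d(X,Z) = 0.180, d(Y,Z) = 0.180

X–Y: 3/25 sites differ → p = 0.12, d = −0.75 ln(1 − 0.16) = 0.130765 ≈ 0.131.
X–Z: 4/25 sites differ → p = 0.16, d = −0.75 ln(1 − 0.213333) = 0.179963 ≈ 0.180.
Y–Z: 4/25 sites differ → p = 0.16, d = −0.75 ln(1 − 0.213333) = 0.179963 ≈ 0.180.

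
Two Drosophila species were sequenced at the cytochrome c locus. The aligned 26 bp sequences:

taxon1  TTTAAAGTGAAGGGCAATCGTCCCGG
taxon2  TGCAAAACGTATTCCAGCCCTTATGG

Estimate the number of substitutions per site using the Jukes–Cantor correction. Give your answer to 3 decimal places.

The sequences differ at 14 of 26 sites, so p = 14/26 ≈ 0.538462.
d = −(3/4) ln(1 − 4p/3) = −0.75 ln(1 − 0.717949) = −0.75 ln(0.282051)
  = −0.75 × (-1.265667) = 0.949250 substitutions/site.

0.949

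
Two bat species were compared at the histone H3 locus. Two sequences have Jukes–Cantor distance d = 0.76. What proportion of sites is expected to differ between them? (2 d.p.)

p = (3/4)(1 − e^(−4d/3)) = 0.75 × (1 − e^(-1.013333)) = 0.75 × (1 − 0.363007) = 0.477745.

0.48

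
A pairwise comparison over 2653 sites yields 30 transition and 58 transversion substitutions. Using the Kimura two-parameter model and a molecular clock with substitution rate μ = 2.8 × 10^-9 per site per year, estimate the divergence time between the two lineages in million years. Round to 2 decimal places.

P = 30/2653 ≈ 0.011308 and Q = 58/2653 ≈ 0.021862.
Under the Kimura two-parameter model, d = −½ ln(1 − 2P − Q) − ¼ ln(1 − 2Q).
1 − 2P − Q = 0.955522, giving −½ ln(0.955522) = 0.022749.
1 − 2Q = 0.956276, giving −¼ ln(0.956276) = 0.011177.
d = 0.022749 + 0.011177 = 0.033926.
Under a molecular clock d = 2μt, so t = d/(2μ) = 0.033926 / (2 × 2.8 × 10^-9) = 6.06 million years.

6.06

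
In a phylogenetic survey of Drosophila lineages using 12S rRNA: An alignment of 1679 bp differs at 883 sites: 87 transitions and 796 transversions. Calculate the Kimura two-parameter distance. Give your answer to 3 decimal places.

1.171

P = 87/1679 ≈ 0.051817 and Q = 796/1679 ≈ 0.474092.
Under the Kimura two-parameter model, d = −½ ln(1 − 2P − Q) − ¼ ln(1 − 2Q).
1 − 2P − Q = 0.422274, giving −½ ln(0.422274) = 0.431050.
1 − 2Q = 0.051816, giving −¼ ln(0.051816) = 0.740014.
d = 0.431050 + 0.740014 = 1.171064.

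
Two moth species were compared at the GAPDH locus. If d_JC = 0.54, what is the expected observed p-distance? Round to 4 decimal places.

p = (3/4)(1 − e^(−4d/3)) = 0.75 × (1 − e^(-0.72)) = 0.75 × (1 − 0.486752) = 0.384936.

0.3849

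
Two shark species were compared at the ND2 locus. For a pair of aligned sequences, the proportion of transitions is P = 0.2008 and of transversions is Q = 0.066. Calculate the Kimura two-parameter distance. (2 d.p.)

0.35

Under the Kimura two-parameter model, d = −½ ln(1 − 2P − Q) − ¼ ln(1 − 2Q).
1 − 2P − Q = 0.5324, giving −½ ln(0.5324) = 0.315180.
1 − 2Q = 0.868, giving −¼ ln(0.868) = 0.035391.
d = 0.315180 + 0.035391 = 0.350571.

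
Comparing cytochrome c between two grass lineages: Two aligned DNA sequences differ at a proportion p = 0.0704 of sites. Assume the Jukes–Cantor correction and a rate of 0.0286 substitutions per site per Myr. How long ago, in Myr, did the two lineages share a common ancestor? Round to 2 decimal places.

d = −(3/4) ln(1 − 4p/3) = −0.75 ln(1 − 0.093867) = −0.75 ln(0.906133)
  = −0.75 × (-0.098569) = 0.073927 substitutions/site.
Under a molecular clock d = 2μt, so t = d/(2μ) = 0.073927 / (2 × 0.0286) = 1.29 Myr.

1.29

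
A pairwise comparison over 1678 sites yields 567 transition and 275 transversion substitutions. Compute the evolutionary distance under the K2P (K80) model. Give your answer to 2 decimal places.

1.01

P = 567/1678 ≈ 0.337902 and Q = 275/1678 ≈ 0.163886.
Under the Kimura two-parameter model, d = −½ ln(1 − 2P − Q) − ¼ ln(1 − 2Q).
1 − 2P − Q = 0.16031, giving −½ ln(0.16031) = 0.915323.
1 − 2Q = 0.672228, giving −¼ ln(0.672228) = 0.099289.
d = 0.915323 + 0.099289 = 1.014612.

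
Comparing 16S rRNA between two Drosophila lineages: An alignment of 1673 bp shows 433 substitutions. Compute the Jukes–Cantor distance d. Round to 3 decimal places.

p = 433/1673 ≈ 0.258816.
d = −(3/4) ln(1 − 4p/3) = −0.75 ln(1 − 0.345088) = −0.75 ln(0.654912)
  = −0.75 × (-0.423254) = 0.317441 substitutions/site.

0.317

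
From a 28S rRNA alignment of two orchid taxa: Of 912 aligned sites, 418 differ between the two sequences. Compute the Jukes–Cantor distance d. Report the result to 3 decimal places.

p = 418/912 ≈ 0.458333.
d = −(3/4) ln(1 − 4p/3) = −0.75 ln(1 − 0.611111) = −0.75 ln(0.388889)
  = −0.75 × (-0.944461) = 0.708346 substitutions/site.

0.708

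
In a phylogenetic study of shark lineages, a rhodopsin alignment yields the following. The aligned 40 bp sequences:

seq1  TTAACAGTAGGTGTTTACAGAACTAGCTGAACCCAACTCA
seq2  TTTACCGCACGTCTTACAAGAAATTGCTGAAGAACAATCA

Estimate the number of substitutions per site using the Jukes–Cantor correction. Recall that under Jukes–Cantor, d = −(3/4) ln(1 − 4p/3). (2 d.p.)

The sequences differ at 15 of 40 sites, so p = 15/40 = 0.375.
d = −(3/4) ln(1 − 4p/3) = −0.75 ln(1 − 0.5) = −0.75 ln(0.5)
  = −0.75 × (-0.693147) = 0.519860 substitutions/site.

0.52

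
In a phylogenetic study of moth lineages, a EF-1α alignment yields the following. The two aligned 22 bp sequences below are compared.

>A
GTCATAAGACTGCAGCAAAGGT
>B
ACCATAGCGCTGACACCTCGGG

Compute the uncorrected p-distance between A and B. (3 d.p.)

0.545

The sequences differ at 12 of 22 positions.
p = 12/22 = 0.545454… ≈ 0.545 (to 3 d.p.).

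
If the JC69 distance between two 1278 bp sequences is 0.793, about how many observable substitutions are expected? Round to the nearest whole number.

Invert JC69: p = (3/4)(1 − e^(−4d/3)) = 0.75 × (1 − e^(-1.057333)) = 0.75 × (1 − 0.347381) = 0.489464.
Expected differing sites = pL ≈ 0.489464 × 1278 = 625.534992 ≈ 626.

626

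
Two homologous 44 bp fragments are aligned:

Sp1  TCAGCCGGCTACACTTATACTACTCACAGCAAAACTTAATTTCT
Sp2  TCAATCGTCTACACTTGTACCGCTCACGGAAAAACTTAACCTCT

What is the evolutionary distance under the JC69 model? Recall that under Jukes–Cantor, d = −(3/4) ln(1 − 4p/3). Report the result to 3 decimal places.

0.271

The sequences differ at 10 of 44 sites (4, 5, 8, 17, 21, 22, 28, 30, 40, 41), so p = 10/44 ≈ 0.227273.
d = −(3/4) ln(1 − 4p/3) = −0.75 ln(1 − 0.303031) = −0.75 ln(0.696969)
  = −0.75 × (-0.361014) = 0.270761 substitutions/site.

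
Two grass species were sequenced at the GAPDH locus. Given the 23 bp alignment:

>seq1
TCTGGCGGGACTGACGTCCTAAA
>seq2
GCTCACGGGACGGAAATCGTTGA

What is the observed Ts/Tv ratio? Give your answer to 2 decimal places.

0.50

Transitions are A↔G and C↔T; transversions are all other mismatches.
Transitions: 3. Transversions: 6.
R = 3/6 = 0.50.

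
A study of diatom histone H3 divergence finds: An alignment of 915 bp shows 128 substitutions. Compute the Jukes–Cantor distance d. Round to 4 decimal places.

p = 128/915 ≈ 0.139891.
d = −(3/4) ln(1 − 4p/3) = −0.75 ln(1 − 0.186521) = −0.75 ln(0.813479)
  = −0.75 × (-0.206435) = 0.154826 substitutions/site.

0.1548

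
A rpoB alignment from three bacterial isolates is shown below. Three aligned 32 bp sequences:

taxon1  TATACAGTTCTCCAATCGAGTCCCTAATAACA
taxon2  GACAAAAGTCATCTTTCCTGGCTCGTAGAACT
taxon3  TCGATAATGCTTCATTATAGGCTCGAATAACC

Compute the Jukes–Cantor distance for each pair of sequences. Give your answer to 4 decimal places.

d(taxon1,taxon2) = 0.9241, d(taxon1,taxon3) = 0.5851, d(taxon2,taxon3) = 0.6566

taxon1–taxon2: 17/32 sites differ → p = 0.53125, d = −0.75 ln(1 − 0.708333) = 0.924107 ≈ 0.9241.
taxon1–taxon3: 13/32 sites differ → p = 0.40625, d = −0.75 ln(1 − 0.541667) = 0.585119 ≈ 0.5851.
taxon2–taxon3: 14/32 sites differ → p = 0.4375, d = −0.75 ln(1 − 0.583333) = 0.656601 ≈ 0.6566.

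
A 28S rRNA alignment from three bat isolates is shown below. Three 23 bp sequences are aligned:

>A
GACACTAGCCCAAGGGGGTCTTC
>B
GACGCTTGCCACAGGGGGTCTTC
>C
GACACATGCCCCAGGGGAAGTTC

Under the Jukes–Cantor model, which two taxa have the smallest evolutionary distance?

A–B: 4/23 differ, p = 0.174, d = 0.198.
A–C: 6/23 differ, p = 0.261, d = 0.321.
B–C: 6/23 differ, p = 0.261, d = 0.321.
The smallest distance is between A and B.

A and B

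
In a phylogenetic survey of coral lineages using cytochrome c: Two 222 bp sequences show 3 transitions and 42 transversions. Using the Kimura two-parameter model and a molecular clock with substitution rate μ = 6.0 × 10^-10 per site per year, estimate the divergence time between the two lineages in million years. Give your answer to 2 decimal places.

200.56

P = 3/222 ≈ 0.013514 and Q = 42/222 ≈ 0.189189.
Under the Kimura two-parameter model, d = −½ ln(1 − 2P − Q) − ¼ ln(1 − 2Q).
1 − 2P − Q = 0.783783, giving −½ ln(0.783783) = 0.121812.
1 − 2Q = 0.621622, giving −¼ ln(0.621622) = 0.118856.
d = 0.121812 + 0.118856 = 0.240668.
Under a molecular clock d = 2μt, so t = d/(2μ) = 0.240668 / (2 × 6.0 × 10^-10) = 200.56 million years.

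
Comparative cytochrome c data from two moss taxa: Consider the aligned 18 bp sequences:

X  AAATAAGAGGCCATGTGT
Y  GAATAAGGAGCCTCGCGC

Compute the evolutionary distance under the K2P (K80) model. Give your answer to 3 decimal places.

0.670

Of 18 sites, 6 differences are transitions and 1 are transversions, so P = 6/18 ≈ 0.333333 and Q = 1/18 ≈ 0.055556.
Under the Kimura two-parameter model, d = −½ ln(1 − 2P − Q) − ¼ ln(1 − 2Q).
1 − 2P − Q = 0.277778, giving −½ ln(0.277778) = 0.640467.
1 − 2Q = 0.888888, giving −¼ ln(0.888888) = 0.029446.
d = 0.640467 + 0.029446 = 0.669913.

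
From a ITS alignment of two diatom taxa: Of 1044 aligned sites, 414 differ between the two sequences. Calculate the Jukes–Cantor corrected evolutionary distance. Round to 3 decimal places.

0.564

p = 414/1044 ≈ 0.396552.
d = −(3/4) ln(1 − 4p/3) = −0.75 ln(1 − 0.528736) = −0.75 ln(0.471264)
  = −0.75 × (-0.752337) = 0.564253 substitutions/site.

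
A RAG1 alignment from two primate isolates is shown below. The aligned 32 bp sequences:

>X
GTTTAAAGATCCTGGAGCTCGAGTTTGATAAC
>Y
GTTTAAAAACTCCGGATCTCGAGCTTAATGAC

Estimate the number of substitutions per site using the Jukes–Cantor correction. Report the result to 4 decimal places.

The sequences differ at 8 of 32 sites (8, 10, 11, 13, 17, 24, 27, 30), so p = 8/32 = 0.25.
d = −(3/4) ln(1 − 4p/3) = −0.75 ln(1 − 0.333333) = −0.75 ln(0.666667)
  = −0.75 × (-0.405465) = 0.304099 substitutions/site.

0.3041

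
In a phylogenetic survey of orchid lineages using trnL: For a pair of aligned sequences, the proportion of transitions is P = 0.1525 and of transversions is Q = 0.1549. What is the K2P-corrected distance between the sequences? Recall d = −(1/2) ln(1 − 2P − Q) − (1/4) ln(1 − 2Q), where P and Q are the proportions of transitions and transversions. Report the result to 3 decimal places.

Under the Kimura two-parameter model, d = −½ ln(1 − 2P − Q) − ¼ ln(1 − 2Q).
1 − 2P − Q = 0.5401, giving −½ ln(0.5401) = 0.308000.
1 − 2Q = 0.6902, giving −¼ ln(0.6902) = 0.092693.
d = 0.308000 + 0.092693 = 0.400693.

0.401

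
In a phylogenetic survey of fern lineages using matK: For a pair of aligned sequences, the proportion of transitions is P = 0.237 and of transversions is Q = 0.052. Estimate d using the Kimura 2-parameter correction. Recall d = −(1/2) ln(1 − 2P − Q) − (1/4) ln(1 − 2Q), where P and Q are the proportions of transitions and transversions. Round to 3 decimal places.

0.401

Under the Kimura two-parameter model, d = −½ ln(1 − 2P − Q) − ¼ ln(1 − 2Q).
1 − 2P − Q = 0.474, giving −½ ln(0.474) = 0.373274.
1 − 2Q = 0.896, giving −¼ ln(0.896) = 0.027454.
d = 0.373274 + 0.027454 = 0.400728.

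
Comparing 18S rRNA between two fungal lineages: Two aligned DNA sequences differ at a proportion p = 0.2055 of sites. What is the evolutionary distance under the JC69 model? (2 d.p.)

d = −(3/4) ln(1 − 4p/3) = −0.75 ln(1 − 0.274) = −0.75 ln(0.726)
  = −0.75 × (-0.320205) = 0.240154 substitutions/site.

0.24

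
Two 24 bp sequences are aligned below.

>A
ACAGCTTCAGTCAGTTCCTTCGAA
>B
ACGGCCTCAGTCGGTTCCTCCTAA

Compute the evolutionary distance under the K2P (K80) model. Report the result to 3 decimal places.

0.257

Of 24 sites, 4 differences are transitions and 1 are transversions, so P = 4/24 ≈ 0.166667 and Q = 1/24 ≈ 0.041667.
Under the Kimura two-parameter model, d = −½ ln(1 − 2P − Q) − ¼ ln(1 − 2Q).
1 − 2P − Q = 0.624999, giving −½ ln(0.624999) = 0.235003.
1 − 2Q = 0.916666, giving −¼ ln(0.916666) = 0.021753.
d = 0.235003 + 0.021753 = 0.256756.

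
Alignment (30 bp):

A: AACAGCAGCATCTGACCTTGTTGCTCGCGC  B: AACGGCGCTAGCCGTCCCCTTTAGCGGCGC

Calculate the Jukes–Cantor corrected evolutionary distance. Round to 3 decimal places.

0.730

The sequences differ at 14 of 30 sites, so p = 14/30 ≈ 0.466667.
d = −(3/4) ln(1 − 4p/3) = −0.75 ln(1 − 0.622223) = −0.75 ln(0.377777)
  = −0.75 × (-0.973451) = 0.730088 substitutions/site.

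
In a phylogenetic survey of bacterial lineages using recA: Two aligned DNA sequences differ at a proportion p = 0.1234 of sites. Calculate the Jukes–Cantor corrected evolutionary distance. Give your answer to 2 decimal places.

0.13

d = −(3/4) ln(1 − 4p/3) = −0.75 ln(1 − 0.164533) = −0.75 ln(0.835467)
  = −0.75 × (-0.179764) = 0.134823 substitutions/site.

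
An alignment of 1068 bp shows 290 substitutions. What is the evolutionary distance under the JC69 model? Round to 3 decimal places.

p = 290/1068 ≈ 0.271536.
d = −(3/4) ln(1 − 4p/3) = −0.75 ln(1 − 0.362048) = −0.75 ln(0.637952)
  = −0.75 × (-0.449492) = 0.337119 substitutions/site.

0.337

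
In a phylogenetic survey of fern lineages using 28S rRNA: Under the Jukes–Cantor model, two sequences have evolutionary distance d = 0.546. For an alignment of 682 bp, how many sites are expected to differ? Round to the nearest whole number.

265

Invert JC69: p = (3/4)(1 − e^(−4d/3)) = 0.75 × (1 − e^(-0.728)) = 0.75 × (1 − 0.482874) = 0.387845.
Expected differing sites = pL ≈ 0.387845 × 682 = 264.51029 ≈ 265.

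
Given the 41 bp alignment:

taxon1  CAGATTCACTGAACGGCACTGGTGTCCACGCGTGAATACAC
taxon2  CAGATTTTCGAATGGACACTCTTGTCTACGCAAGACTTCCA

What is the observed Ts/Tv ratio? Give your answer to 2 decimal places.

0.45

Transitions are A↔G and C↔T; transversions are all other mismatches.
Transitions: 5. Transversions: 11.
R = 5/11 = 0.454545… ≈ 0.45 (to 2 d.p.).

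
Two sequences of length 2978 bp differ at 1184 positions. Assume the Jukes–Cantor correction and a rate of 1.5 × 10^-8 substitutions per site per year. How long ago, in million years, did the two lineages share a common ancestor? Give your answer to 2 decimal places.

18.88

p = 1184/2978 ≈ 0.397582.
d = −(3/4) ln(1 − 4p/3) = −0.75 ln(1 − 0.530109) = −0.75 ln(0.469891)
  = −0.75 × (-0.755255) = 0.566441 substitutions/site.
Under a molecular clock d = 2μt, so t = d/(2μ) = 0.566441 / (2 × 1.5 × 10^-8) = 18.88 million years.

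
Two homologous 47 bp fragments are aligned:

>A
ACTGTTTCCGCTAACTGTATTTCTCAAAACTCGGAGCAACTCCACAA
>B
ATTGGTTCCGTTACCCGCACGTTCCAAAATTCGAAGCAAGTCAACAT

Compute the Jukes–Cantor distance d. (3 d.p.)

0.416

The sequences differ at 15 of 47 sites, so p = 15/47 ≈ 0.319149.
d = −(3/4) ln(1 − 4p/3) = −0.75 ln(1 − 0.425532) = −0.75 ln(0.574468)
  = −0.75 × (-0.554311) = 0.415733 substitutions/site.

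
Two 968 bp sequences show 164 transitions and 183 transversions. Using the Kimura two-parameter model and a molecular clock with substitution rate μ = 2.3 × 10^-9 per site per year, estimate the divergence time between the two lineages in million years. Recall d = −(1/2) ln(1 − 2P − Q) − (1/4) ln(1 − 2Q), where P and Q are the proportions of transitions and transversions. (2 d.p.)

P = 164/968 ≈ 0.169421 and Q = 183/968 ≈ 0.18905.
Under the Kimura two-parameter model, d = −½ ln(1 − 2P − Q) − ¼ ln(1 − 2Q).
1 − 2P − Q = 0.472108, giving −½ ln(0.472108) = 0.375274.
1 − 2Q = 0.6219, giving −¼ ln(0.6219) = 0.118744.
d = 0.375274 + 0.118744 = 0.494018.
Under a molecular clock d = 2μt, so t = d/(2μ) = 0.494018 / (2 × 2.3 × 10^-9) = 107.40 million years.

107.40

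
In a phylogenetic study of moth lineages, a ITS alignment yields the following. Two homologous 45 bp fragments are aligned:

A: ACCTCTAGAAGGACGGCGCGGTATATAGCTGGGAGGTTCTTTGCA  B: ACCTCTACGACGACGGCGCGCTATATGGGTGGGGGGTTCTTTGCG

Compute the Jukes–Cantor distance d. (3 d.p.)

0.203

The sequences differ at 8 of 45 sites (8, 9, 11, 21, 27, 29, 34, 45), so p = 8/45 ≈ 0.177778.
d = −(3/4) ln(1 − 4p/3) = −0.75 ln(1 − 0.237037) = −0.75 ln(0.762963)
  = −0.75 × (-0.270546) = 0.202910 substitutions/site.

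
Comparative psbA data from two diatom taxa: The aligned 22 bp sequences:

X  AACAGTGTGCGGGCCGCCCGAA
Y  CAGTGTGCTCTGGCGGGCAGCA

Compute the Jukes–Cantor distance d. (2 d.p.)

0.70

The sequences differ at 10 of 22 sites (1, 3, 4, 8, 9, 11, 15, 17, 19, 21), so p = 10/22 ≈ 0.454545.
d = −(3/4) ln(1 − 4p/3) = −0.75 ln(1 − 0.60606) = −0.75 ln(0.39394)
  = −0.75 × (-0.931557) = 0.698668 substitutions/site.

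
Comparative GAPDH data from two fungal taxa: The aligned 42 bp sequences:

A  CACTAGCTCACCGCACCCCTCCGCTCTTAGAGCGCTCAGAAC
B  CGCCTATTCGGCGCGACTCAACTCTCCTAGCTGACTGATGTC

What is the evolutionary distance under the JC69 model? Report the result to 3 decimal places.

The sequences differ at 22 of 42 sites, so p = 22/42 ≈ 0.52381.
d = −(3/4) ln(1 − 4p/3) = −0.75 ln(1 − 0.698413) = −0.75 ln(0.301587)
  = −0.75 × (-1.198697) = 0.899023 substitutions/site.

0.899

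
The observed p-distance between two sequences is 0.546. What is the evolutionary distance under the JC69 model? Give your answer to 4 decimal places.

d = −(3/4) ln(1 − 4p/3) = −0.75 ln(1 − 0.728) = −0.75 ln(0.272)
  = −0.75 × (-1.301953) = 0.976465 substitutions/site.

0.9765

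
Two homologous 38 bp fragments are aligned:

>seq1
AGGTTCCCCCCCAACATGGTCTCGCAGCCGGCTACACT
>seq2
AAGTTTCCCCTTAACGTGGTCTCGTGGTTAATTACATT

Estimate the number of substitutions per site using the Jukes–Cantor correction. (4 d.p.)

0.4568

The sequences differ at 13 of 38 sites, so p = 13/38 ≈ 0.342105.
d = −(3/4) ln(1 − 4p/3) = −0.75 ln(1 − 0.45614) = −0.75 ln(0.54386)
  = −0.75 × (-0.609063) = 0.456797 substitutions/site.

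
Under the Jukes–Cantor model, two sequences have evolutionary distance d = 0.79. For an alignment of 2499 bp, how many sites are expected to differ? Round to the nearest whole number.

Invert JC69: p = (3/4)(1 − e^(−4d/3)) = 0.75 × (1 − e^(-1.053333)) = 0.75 × (1 − 0.348773) = 0.488420.
Expected differing sites = pL ≈ 0.488420 × 2499 = 1220.56158 ≈ 1221.

1221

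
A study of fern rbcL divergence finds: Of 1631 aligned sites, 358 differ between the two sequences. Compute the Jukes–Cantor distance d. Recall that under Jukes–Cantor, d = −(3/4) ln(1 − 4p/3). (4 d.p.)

p = 358/1631 ≈ 0.219497.
d = −(3/4) ln(1 − 4p/3) = −0.75 ln(1 − 0.292663) = −0.75 ln(0.707337)
  = −0.75 × (-0.346248) = 0.259686 substitutions/site.

0.2597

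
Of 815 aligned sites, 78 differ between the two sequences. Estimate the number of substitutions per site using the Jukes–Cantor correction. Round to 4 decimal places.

0.1024

p = 78/815 ≈ 0.095706.
d = −(3/4) ln(1 − 4p/3) = −0.75 ln(1 − 0.127608) = −0.75 ln(0.872392)
  = −0.75 × (-0.136516) = 0.102387 substitutions/site.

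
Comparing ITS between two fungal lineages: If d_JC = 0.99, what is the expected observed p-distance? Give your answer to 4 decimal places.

p = (3/4)(1 − e^(−4d/3)) = 0.75 × (1 − e^(-1.32)) = 0.75 × (1 − 0.267135) = 0.549649.

0.5496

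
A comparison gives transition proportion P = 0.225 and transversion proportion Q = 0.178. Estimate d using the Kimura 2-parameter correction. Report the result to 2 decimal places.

0.60

Under the Kimura two-parameter model, d = −½ ln(1 − 2P − Q) − ¼ ln(1 − 2Q).
1 − 2P − Q = 0.372, giving −½ ln(0.372) = 0.494431.
1 − 2Q = 0.644, giving −¼ ln(0.644) = 0.110014.
d = 0.494431 + 0.110014 = 0.604445.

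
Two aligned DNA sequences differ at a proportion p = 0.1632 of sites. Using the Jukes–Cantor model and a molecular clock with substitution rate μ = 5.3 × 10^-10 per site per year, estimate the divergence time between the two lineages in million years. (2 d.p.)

173.62

d = −(3/4) ln(1 − 4p/3) = −0.75 ln(1 − 0.2176) = −0.75 ln(0.7824)
  = −0.75 × (-0.245389) = 0.184042 substitutions/site.
Under a molecular clock d = 2μt, so t = d/(2μ) = 0.184042 / (2 × 5.3 × 10^-10) = 173.62 million years.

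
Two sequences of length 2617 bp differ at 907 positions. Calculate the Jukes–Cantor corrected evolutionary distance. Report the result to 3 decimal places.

p = 907/2617 ≈ 0.34658.
d = −(3/4) ln(1 − 4p/3) = −0.75 ln(1 − 0.462107) = −0.75 ln(0.537893)
  = −0.75 × (-0.620096) = 0.465072 substitutions/site.

0.465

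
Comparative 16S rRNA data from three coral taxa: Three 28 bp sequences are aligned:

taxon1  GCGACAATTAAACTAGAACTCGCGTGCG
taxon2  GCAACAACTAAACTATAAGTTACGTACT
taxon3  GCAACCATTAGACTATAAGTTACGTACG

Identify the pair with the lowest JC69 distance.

taxon2 and taxon3

taxon1–taxon2: 8/28 differ, p = 0.286, d = 0.360.
taxon1–taxon3: 8/28 differ, p = 0.286, d = 0.360.
taxon2–taxon3: 4/28 differ, p = 0.143, d = 0.158.
The smallest distance is between taxon2 and taxon3.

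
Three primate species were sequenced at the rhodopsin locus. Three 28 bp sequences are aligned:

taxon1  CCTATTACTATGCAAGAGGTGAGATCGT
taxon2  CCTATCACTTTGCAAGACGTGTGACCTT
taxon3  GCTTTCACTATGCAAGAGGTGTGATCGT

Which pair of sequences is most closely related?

taxon1–taxon2: 6/28 differ, p = 0.214, d = 0.252.
taxon1–taxon3: 4/28 differ, p = 0.143, d = 0.158.
taxon2–taxon3: 6/28 differ, p = 0.214, d = 0.252.
The smallest distance is between taxon1 and taxon3.

taxon1 and taxon3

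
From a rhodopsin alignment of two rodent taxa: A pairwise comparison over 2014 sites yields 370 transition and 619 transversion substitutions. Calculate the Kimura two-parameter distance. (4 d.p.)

0.8001

P = 370/2014 ≈ 0.183714 and Q = 619/2014 ≈ 0.307349.
Under the Kimura two-parameter model, d = −½ ln(1 − 2P − Q) − ¼ ln(1 − 2Q).
1 − 2P − Q = 0.325223, giving −½ ln(0.325223) = 0.561622.
1 − 2Q = 0.385302, giving −¼ ln(0.385302) = 0.238432.
d = 0.561622 + 0.238432 = 0.800054.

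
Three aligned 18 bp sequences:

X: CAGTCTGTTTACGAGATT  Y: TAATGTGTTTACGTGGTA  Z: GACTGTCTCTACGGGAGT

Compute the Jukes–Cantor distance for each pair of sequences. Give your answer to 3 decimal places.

d(X,Y) = 0.441, d(X,Z) = 0.548, d(Y,Z) = 0.673

X–Y: 6/18 sites differ → p ≈ 0.333333, d = −0.75 ln(1 − 0.444444) = 0.440839 ≈ 0.441.
X–Z: 7/18 sites differ → p ≈ 0.388889, d = −0.75 ln(1 − 0.518519) = 0.548166 ≈ 0.548.
Y–Z: 8/18 sites differ → p ≈ 0.444444, d = −0.75 ln(1 − 0.592592) = 0.673455 ≈ 0.673.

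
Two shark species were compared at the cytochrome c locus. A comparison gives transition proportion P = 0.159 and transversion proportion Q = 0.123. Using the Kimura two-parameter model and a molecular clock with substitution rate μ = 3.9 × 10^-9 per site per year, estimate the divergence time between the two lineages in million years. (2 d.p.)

Under the Kimura two-parameter model, d = −½ ln(1 − 2P − Q) − ¼ ln(1 − 2Q).
1 − 2P − Q = 0.559, giving −½ ln(0.559) = 0.290803.
1 − 2Q = 0.754, giving −¼ ln(0.754) = 0.070591.
d = 0.290803 + 0.070591 = 0.361394.
Under a molecular clock d = 2μt, so t = d/(2μ) = 0.361394 / (2 × 3.9 × 10^-9) = 46.33 million years.

46.33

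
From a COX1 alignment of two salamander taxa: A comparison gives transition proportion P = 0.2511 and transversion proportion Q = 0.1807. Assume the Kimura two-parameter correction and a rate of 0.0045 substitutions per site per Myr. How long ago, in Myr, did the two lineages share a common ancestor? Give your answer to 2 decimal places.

Under the Kimura two-parameter model, d = −½ ln(1 − 2P − Q) − ¼ ln(1 − 2Q).
1 − 2P − Q = 0.3171, giving −½ ln(0.3171) = 0.574269.
1 − 2Q = 0.6386, giving −¼ ln(0.6386) = 0.112119.
d = 0.574269 + 0.112119 = 0.686388.
Under a molecular clock d = 2μt, so t = d/(2μ) = 0.686388 / (2 × 0.0045) = 76.27 Myr.

76.27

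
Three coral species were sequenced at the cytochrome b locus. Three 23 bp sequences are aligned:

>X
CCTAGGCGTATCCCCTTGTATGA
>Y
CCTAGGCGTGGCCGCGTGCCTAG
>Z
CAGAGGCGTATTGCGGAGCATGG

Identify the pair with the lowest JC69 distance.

X–Y: 8/23 differ, p = 0.348, d = 0.467.
X–Z: 9/23 differ, p = 0.391, d = 0.553.
Y–Z: 11/23 differ, p = 0.478, d = 0.761.
The smallest distance is between X and Y.

X and Y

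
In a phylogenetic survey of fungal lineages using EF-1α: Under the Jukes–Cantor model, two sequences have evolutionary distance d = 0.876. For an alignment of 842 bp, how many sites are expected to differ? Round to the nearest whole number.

Invert JC69: p = (3/4)(1 − e^(−4d/3)) = 0.75 × (1 − e^(-1.168)) = 0.75 × (1 − 0.310988) = 0.516759.
Expected differing sites = pL ≈ 0.516759 × 842 = 435.111078 ≈ 435.

435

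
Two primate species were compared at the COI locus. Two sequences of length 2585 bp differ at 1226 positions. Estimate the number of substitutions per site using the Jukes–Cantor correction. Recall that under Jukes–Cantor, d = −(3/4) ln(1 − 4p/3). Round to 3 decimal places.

0.751

p = 1226/2585 ≈ 0.474275.
d = −(3/4) ln(1 − 4p/3) = −0.75 ln(1 − 0.632367) = −0.75 ln(0.367633)
  = −0.75 × (-1.000670) = 0.750503 substitutions/site.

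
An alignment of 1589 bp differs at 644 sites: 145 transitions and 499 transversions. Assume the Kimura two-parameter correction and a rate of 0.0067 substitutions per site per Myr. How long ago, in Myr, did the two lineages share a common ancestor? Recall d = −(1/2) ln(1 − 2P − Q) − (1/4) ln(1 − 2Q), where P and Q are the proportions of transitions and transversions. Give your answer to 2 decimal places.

P = 145/1589 ≈ 0.091252 and Q = 499/1589 ≈ 0.314034.
Under the Kimura two-parameter model, d = −½ ln(1 − 2P − Q) − ¼ ln(1 − 2Q).
1 − 2P − Q = 0.503462, giving −½ ln(0.503462) = 0.343124.
1 − 2Q = 0.371932, giving −¼ ln(0.371932) = 0.247261.
d = 0.343124 + 0.247261 = 0.590385.
Under a molecular clock d = 2μt, so t = d/(2μ) = 0.590385 / (2 × 0.0067) = 44.06 Myr.

44.06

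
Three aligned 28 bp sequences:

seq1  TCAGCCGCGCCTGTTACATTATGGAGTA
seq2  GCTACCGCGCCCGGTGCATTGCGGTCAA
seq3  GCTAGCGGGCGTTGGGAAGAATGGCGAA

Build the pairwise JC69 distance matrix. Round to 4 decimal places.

d(seq1,seq2) = 0.5565, d(seq1,seq3) = 0.9396, d(seq2,seq3) = 0.7238

seq1–seq2: 11/28 sites differ → p ≈ 0.392857, d = −0.75 ln(1 − 0.523809) = 0.556452 ≈ 0.5565.
seq1–seq3: 15/28 sites differ → p ≈ 0.535714, d = −0.75 ln(1 − 0.714285) = 0.939570 ≈ 0.9396.
seq2–seq3: 13/28 sites differ → p ≈ 0.464286, d = −0.75 ln(1 − 0.619048) = 0.723811 ≈ 0.7238.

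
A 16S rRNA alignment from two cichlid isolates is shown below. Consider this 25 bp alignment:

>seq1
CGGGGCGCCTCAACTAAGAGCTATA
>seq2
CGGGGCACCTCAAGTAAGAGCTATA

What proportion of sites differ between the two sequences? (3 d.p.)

The sequences differ at 2 of 25 positions (sites 7, 14).
p = 2/25 = 0.080.

0.080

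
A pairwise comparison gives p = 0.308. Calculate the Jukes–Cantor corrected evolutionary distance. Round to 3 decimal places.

0.397

d = −(3/4) ln(1 − 4p/3) = −0.75 ln(1 − 0.410667) = −0.75 ln(0.589333)
  = −0.75 × (-0.528764) = 0.396573 substitutions/site.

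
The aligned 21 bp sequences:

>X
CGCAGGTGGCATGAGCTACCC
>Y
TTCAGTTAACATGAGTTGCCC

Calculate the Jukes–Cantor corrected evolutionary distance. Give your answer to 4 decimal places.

The sequences differ at 7 of 21 sites (1, 2, 6, 8, 9, 16, 18), so p = 7/21 ≈ 0.333333.
d = −(3/4) ln(1 − 4p/3) = −0.75 ln(1 − 0.444444) = −0.75 ln(0.555556)
  = −0.75 × (-0.587786) = 0.440840 substitutions/site.

0.4408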